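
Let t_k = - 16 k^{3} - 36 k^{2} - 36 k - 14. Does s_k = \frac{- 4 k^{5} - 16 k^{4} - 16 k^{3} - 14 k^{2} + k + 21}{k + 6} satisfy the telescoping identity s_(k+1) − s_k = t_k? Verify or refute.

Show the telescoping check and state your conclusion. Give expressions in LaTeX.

Invalid: residual \frac{3 \left(12 k^{4} + 128 k^{3} + 248 k^{2} + 228 k + 91\right)}{k^{2} + 13 k + 42} ≠ 0.

s_(k+1) = (-4*k**5 - 36*k**4 - 120*k**3 - 198*k**2 - 159*k - 28)/(k + 7)
s_(k+1) − s_k = (-16*k**5 - 208*k**4 - 792*k**3 - 1250*k**2 - 1010*k - 315)/(k**2 + 13*k + 42)
(s_(k+1) − s_k) − t_k = 3*(12*k**4 + 128*k**3 + 248*k**2 + 228*k + 91)/(k**2 + 13*k + 42)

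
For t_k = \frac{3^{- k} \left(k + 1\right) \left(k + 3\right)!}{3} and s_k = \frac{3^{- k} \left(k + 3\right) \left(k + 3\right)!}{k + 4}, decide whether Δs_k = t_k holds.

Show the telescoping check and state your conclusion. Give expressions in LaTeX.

s_(k+1) = (k + 4)*factorial(k + 4)/(3*3**k*(k + 5))
s_(k+1) − s_k = (k**3 + 9*k**2 + 24*k + 19)*factorial(k + 3)/(3*3**k*(k + 4)*(k + 5))
(s_(k+1) − s_k) − t_k = -(k**2 + 5*k + 1)*factorial(k + 3)/(3*3**k*(k + 4)*(k + 5))

Invalid: residual - \frac{3^{- k} \left(k^{2} + 5 k + 1\right) \left(k + 3\right)!}{3 \left(k + 4\right) \left(k + 5\right)} ≠ 0.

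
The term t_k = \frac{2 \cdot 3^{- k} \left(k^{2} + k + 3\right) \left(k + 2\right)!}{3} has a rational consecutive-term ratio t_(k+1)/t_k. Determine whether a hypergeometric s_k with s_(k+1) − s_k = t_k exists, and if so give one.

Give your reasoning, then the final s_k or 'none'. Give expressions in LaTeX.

The ratio is (k + 3)*(k + (k + 1)**2 + 4)/(3*(k**2 + k + 3)).
Take A(k)=k/3 + 1, B(k)=1, C(k)=k**2 + k + 3.
Set up (k/3 + 1)·f(k+1) − (1)·f(k) − (k**2 + k + 3) = 0.
Bound: deg f ≤ 1.
Solve for f: f(k) = 3*k (degree 1 ≤ 1).
Then R = B(k−1)f/C = 3*k/(k**2 + k + 3), so s_k = R(k)·t_k = 2*k*factorial(k + 2)/3**k.
s_(k+1) − s_k = 2*(k**2 + k + 3)*factorial(k + 2)/(3*3**k) = t_k.

s_k = 2 \cdot 3^{- k} k \left(k + 2\right)!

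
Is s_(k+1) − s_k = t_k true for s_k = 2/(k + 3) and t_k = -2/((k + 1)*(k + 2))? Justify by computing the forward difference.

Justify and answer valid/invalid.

Invalid: residual 4*(2*k + 5)/(k**4 + 10*k**3 + 35*k**2 + 50*k + 24) ≠ 0.

s_(k+1) = 2/(k + 4)
s_(k+1) − s_k = -2/((k + 3)*(k + 4))
(s_(k+1) − s_k) − t_k = 4*(2*k + 5)/(k**4 + 10*k**3 + 35*k**2 + 50*k + 24)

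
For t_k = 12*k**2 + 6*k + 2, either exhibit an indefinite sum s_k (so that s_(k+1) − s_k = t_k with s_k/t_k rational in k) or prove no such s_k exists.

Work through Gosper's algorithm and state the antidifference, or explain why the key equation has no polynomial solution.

s_k = k*(4*k**2 - 3*k + 1)

Step 1: r(k) = (6*k**2 + 15*k + 10)/(6*k**2 + 3*k + 1).
Gosper form: A/B · C(k+1)/C(k) with A=1, B=1, C=k**2 + k/2 + 1/6.
Need (1)·f(k+1) − (1)·f(k) = k**2 + k/2 + 1/6.
Degrees (0,0,2) ⇒ d ≤ 3.
Coefficient equations give f(k) = k*(4*k**2 - 3*k + 1)/12.
Then R = B(k−1)f/C = k*(4*k**2 - 3*k + 1)/(2*(6*k**2 + 3*k + 1)), so s_k = R(k)·t_k = k*(4*k**2 - 3*k + 1).
Δs = 12*k**2 + 6*k + 2, as required.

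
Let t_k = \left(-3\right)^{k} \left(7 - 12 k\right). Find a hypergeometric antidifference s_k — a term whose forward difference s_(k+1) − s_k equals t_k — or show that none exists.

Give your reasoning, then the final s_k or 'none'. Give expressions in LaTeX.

Ratio r(k) = 3*(-12*k - 5)/(12*k - 7).
So A=-3 and B=1, with C=k - 7/12.
Set up (-3)·f(k+1) − (1)·f(k) − (k - 7/12) = 0.
d = 1 from the (0,0,1) case.
A polynomial solution: f(k) = -(3*k - 4)/12.
Then R = B(k−1)f/C = -(3*k - 4)/(12*k - 7), so s_k = R(k)·t_k = (-3)**k*(3*k - 4).
Δs = (-3)**k*(7 - 12*k), as required.

s_k = \left(-3\right)^{k} \left(3 k - 4\right)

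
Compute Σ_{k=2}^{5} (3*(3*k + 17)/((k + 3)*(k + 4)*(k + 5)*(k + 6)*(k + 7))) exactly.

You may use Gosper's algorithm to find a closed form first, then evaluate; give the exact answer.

Σ = 7/720

Ratio r(k) = (k + 3)*(3*k + 20)/((k + 8)*(3*k + 17)).
Factor: A=k + 3; B=k + 8; C=k + 17/3.
Solve (k + 3)·f(k+1) − (k + 7)·f(k) = k + 17/3.
deg f ≤ 4 (via 1,1,1).
Solving with deg f ≤ 4: f(k) = k*(k + 5)*(k**2 + 13*k + 54)/216.
R(k) = B(k−1)·f(k)/C(k) = k*(k + 5)*(k + 7)*(k**2 + 13*k + 54)/(72*(3*k + 17)); s_k = R·t_k = k*(k**2 + 13*k + 54)/(24*(k**3 + 13*k**2 + 54*k + 72)).
Verify: 3*(3*k + 17)/(k**5 + 25*k**4 + 245*k**3 + 1175*k**2 + 2754*k + 2520) matches t_k.
Σ_(k=2)^(5) t_k = s_(6) − s_(2) = 7/180 − (7/240) = 7/720.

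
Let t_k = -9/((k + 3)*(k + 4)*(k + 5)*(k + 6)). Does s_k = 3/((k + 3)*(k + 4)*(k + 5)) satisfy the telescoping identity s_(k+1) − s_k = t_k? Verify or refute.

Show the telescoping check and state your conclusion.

Valid — Δs_k = t_k.

s_(k+1) = 3/((k + 4)*(k + 5)*(k + 6))
s_(k+1) − s_k = -9/((k + 3)*(k + 4)*(k + 5)*(k + 6))
(s_(k+1) − s_k) − t_k = 0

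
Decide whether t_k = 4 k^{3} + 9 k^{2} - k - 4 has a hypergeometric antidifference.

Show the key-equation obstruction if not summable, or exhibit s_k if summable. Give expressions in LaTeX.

Yes. s_k = k \left(k^{3} + k^{2} - 4 k - 2\right).

Step 1: r(k) = (4*k**3 + 21*k**2 + 29*k + 8)/(4*k**3 + 9*k**2 - k - 4).
A = 1, B = 1, C = k**3 + 9*k**2/4 - k/4 - 1.
f must satisfy (1)·f(k+1) − (1)·f(k) = k**3 + 9*k**2/4 - k/4 - 1.
deg f ≤ 4 (via 0,0,3).
Match coefficients ⇒ f(k) = k*(k**3 + k**2 - 4*k - 2)/4.
R(k) = B(k−1)·f(k)/C(k) = k*(k**3 + k**2 - 4*k - 2)/(4*k**3 + 9*k**2 - k - 4); s_k = R·t_k = k*(k**3 + k**2 - 4*k - 2).
Check: Δs_k = 4*k**3 + 9*k**2 - k - 4. ✓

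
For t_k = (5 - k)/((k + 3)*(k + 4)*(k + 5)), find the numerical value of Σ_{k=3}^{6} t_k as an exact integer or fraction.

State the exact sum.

Σ = 8/1155

r(k) = (k - 4)*(k + 3)/((k - 5)*(k + 6)) after simplifying.
Factor: A=k + 3; B=k + 6; C=k - 5.
Key eq: (k + 3)·f(k+1) = (k + 5)·f(k) + (k - 5).
Degrees (1,1,1) ⇒ d ≤ 2.
Solve for f: f(k) = -k*(k + 19)/12 (degree 2 ≤ 2).
Get s_k = R·t_k = k*(k + 19)/(12*(k + 3)*(k + 4)) with R(k) = B(k−1)f(k)/C(k) = -k*(k + 5)*(k + 19)/(12*(k - 5)).
s_(k+1) − s_k = (5 - k)/(k**3 + 12*k**2 + 47*k + 60) = t_k.
Evaluate s at k=7 and k=3: 91/660 and 11/84; difference 8/1155.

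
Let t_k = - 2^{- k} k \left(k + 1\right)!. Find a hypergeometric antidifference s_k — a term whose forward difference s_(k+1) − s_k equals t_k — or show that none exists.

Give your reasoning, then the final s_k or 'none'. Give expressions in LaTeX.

r(k) = (k + 1)*(k + 2)/(2*k) after simplifying.
So A=k/2 + 1 and B=1, with C=k.
Key eq: (k/2 + 1)·f(k+1) = (1)·f(k) + (k).
Degrees (1,0,1) ⇒ d ≤ 0.
A polynomial solution: f(k) = 2.
Certificate R = B(k−1)f/C = 2/k gives s_k = -2**(1 - k)*factorial(k + 1).
Δs = -k*factorial(k + 1)/2**k, as required.

s_k = - 2^{1 - k} \left(k + 1\right)!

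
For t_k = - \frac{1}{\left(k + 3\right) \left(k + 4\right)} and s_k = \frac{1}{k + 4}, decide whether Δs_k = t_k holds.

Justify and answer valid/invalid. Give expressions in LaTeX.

s_(k+1) = 1/(k + 5)
s_(k+1) − s_k = -1/((k + 4)*(k + 5))
(s_(k+1) − s_k) − t_k = 2/(k**3 + 12*k**2 + 47*k + 60)

Invalid: residual \frac{2}{k^{3} + 12 k^{2} + 47 k + 60} ≠ 0.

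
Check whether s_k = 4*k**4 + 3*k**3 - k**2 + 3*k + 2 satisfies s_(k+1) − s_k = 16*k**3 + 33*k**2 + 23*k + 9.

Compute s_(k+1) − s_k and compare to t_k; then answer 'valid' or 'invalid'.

valid (s_(k+1) − s_k reduces to t_k)

s_(k+1) = 4*k**4 + 19*k**3 + 32*k**2 + 26*k + 11
s_(k+1) − s_k = 16*k**3 + 33*k**2 + 23*k + 9
(s_(k+1) − s_k) − t_k = 0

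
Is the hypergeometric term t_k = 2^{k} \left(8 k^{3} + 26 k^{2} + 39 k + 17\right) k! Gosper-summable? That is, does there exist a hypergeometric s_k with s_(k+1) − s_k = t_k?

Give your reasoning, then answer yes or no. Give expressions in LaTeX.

r(k) = 2*(8*k**4 + 58*k**3 + 165*k**2 + 205*k + 90)/(8*k**3 + 26*k**2 + 39*k + 17) after simplifying.
So A=2*k + 2 and B=1, with C=k**3 + 13*k**2/4 + 39*k/8 + 17/8.
Solve (2*k + 2)·f(k+1) − (1)·f(k) = k**3 + 13*k**2/4 + 39*k/8 + 17/8.
From deg A=1, deg B=0, deg C=3: d=2.
Coefficient equations give f(k) = (4*k**2 + 3*k + 3)/8.
Get s_k = R·t_k = 2**k*(4*k**2 + 3*k + 3)*factorial(k) with R(k) = B(k−1)f(k)/C(k) = (4*k**2 + 3*k + 3)/(8*k**3 + 26*k**2 + 39*k + 17).
s_(k+1) − s_k = 2**k*(8*k**3 + 26*k**2 + 39*k + 17)*factorial(k) = t_k.

Yes. s_k = 2^{k} \left(4 k^{2} + 3 k + 3\right) k!.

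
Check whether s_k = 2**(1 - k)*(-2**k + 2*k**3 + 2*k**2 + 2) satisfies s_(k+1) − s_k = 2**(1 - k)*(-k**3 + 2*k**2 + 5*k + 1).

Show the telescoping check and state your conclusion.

valid; difference matches t_k

s_(k+1) = 2**(1 - k)*(-2**k + (k + 1)**3 + (k + 1)**2 + 1)
s_(k+1) − s_k = 2**(1 - k)*(-k**3 + 2*k**2 + 5*k + 1)
(s_(k+1) − s_k) − t_k = 0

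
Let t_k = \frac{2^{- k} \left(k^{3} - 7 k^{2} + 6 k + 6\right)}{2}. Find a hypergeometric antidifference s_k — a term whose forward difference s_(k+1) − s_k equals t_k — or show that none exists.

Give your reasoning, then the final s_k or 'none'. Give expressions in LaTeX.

s_k = 2^{- k} \left(- k^{3} + 4 k^{2} - k - 4\right)

r(k) = (k**3 - 4*k**2 - 5*k + 6)/(2*(k**3 - 7*k**2 + 6*k + 6)) after simplifying.
So A=1/2 and B=1, with C=k**3 - 7*k**2 + 6*k + 6.
Key eq: (1/2)·f(k+1) = (1)·f(k) + (k**3 - 7*k**2 + 6*k + 6).
From deg A=0, deg B=0, deg C=3: d=3.
Match coefficients ⇒ f(k) = -2*(k**3 - 4*k**2 + k + 4).
Certificate R = B(k−1)f/C = -2*(k**3 - 4*k**2 + k + 4)/(k**3 - 7*k**2 + 6*k + 6) gives s_k = (-k**3 + 4*k**2 - k - 4)/2**k.
s_(k+1) − s_k = (k**3 - 7*k**2 + 6*k + 6)/(2*2**k) = t_k.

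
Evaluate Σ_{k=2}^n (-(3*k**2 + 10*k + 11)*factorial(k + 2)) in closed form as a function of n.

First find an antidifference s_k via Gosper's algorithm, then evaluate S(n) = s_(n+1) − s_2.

r(k) = (k + 3)*(10*k + 3*(k + 1)**2 + 21)/(3*k**2 + 10*k + 11) after simplifying.
Factor: A=k + 3; B=1; C=k**2 + 10*k/3 + 11/3.
Need (k + 3)·f(k+1) − (1)·f(k) = k**2 + 10*k/3 + 11/3.
deg f ≤ 1 (via 1,0,2).
Solve for f: f(k) = (3*k + 1)/3 (degree 1 ≤ 1).
R(k) = B(k−1)·f(k)/C(k) = (3*k + 1)/(3*k**2 + 10*k + 11); s_k = R·t_k = -(3*k + 1)*factorial(k + 2).
Verify: -(3*k**2 + 10*k + 11)*factorial(k + 2) matches t_k.
s_(n+1) = -(3*n + 4)*factorial(n + 3) and s_(2) = -168, so S(n) = -3*n*factorial(n + 3) - 4*factorial(n + 3) + 168.

S(n) = -3*n*factorial(n + 3) - 4*factorial(n + 3) + 168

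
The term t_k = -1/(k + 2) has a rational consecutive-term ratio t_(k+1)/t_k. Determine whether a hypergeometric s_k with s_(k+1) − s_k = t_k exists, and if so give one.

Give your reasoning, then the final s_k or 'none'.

Ratio r(k) = (k + 2)/(k + 3).
Normal form (A,B,C) = (k + 2, k + 3, 1).
Solve (k + 2)·f(k+1) − (k + 2)·f(k) = 1.
Degrees (1,1,0) ⇒ d ≤ 0.
Put f(k) = c0: A·f(k+1) − B(k−1)·f(k) − C = -1; need -1 = 0 — inconsistent ⇒ no f, not summable.

not Gosper-summable; s_k does not exist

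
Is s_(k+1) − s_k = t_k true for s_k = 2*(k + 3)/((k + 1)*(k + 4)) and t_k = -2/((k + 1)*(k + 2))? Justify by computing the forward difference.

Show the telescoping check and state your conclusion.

s_(k+1) = 2*(k + 4)/((k + 2)*(k + 5))
s_(k+1) − s_k = 2*(-k**2 - 7*k - 14)/(k**4 + 12*k**3 + 49*k**2 + 78*k + 40)
(s_(k+1) − s_k) − t_k = 4*(k + 3)/(k**4 + 12*k**3 + 49*k**2 + 78*k + 40)

Invalid: residual 4*(k + 3)/(k**4 + 12*k**3 + 49*k**2 + 78*k + 40) ≠ 0.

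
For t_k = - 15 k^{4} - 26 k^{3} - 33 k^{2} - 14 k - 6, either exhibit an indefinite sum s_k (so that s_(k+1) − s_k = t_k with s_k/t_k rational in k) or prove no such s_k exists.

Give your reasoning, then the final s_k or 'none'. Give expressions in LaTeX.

s_k = k \left(- 3 k^{4} + k^{3} - 3 k^{2} + 3 k - 4\right)

Ratio r(k) = (15*k**4 + 86*k**3 + 201*k**2 + 218*k + 94)/(15*k**4 + 26*k**3 + 33*k**2 + 14*k + 6).
A = 1, B = 1, C = k**4 + 26*k**3/15 + 11*k**2/5 + 14*k/15 + 2/5.
Solve (1)·f(k+1) − (1)·f(k) = k**4 + 26*k**3/15 + 11*k**2/5 + 14*k/15 + 2/5.
deg f ≤ 5 (via 0,0,4).
Solving with deg f ≤ 5: f(k) = k*(3*k**4 - k**3 + 3*k**2 - 3*k + 4)/15.
R(k) = B(k−1)·f(k)/C(k) = k*(3*k**4 - k**3 + 3*k**2 - 3*k + 4)/(15*k**4 + 26*k**3 + 33*k**2 + 14*k + 6); s_k = R·t_k = k*(-3*k**4 + k**3 - 3*k**2 + 3*k - 4).
Verify: -15*k**4 - 26*k**3 - 33*k**2 - 14*k - 6 matches t_k.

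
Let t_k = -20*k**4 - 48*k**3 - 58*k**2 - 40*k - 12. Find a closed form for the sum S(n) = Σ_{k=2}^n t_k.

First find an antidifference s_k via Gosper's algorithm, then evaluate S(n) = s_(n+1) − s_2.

S(n) = -4*n**5 - 22*n**4 - 50*n**3 - 61*n**2 - 41*n + 178

Compute t_(k+1)/t_k: get (10*k**4 + 64*k**3 + 161*k**2 + 190*k + 89)/(10*k**4 + 24*k**3 + 29*k**2 + 20*k + 6).
Gosper form: A/B · C(k+1)/C(k) with A=1, B=1, C=k**4 + 12*k**3/5 + 29*k**2/10 + 2*k + 3/5.
Need (1)·f(k+1) − (1)·f(k) = k**4 + 12*k**3/5 + 29*k**2/10 + 2*k + 3/5.
d = 5 from the (0,0,4) case.
A polynomial solution: f(k) = k*(2*k + 1)*(2*k**3 + k + 1)/20.
Get s_k = R·t_k = k*(-4*k**4 - 2*k**3 - 2*k**2 - 3*k - 1) with R(k) = B(k−1)f(k)/C(k) = k*(2*k + 1)*(2*k**3 + k + 1)/(2*(10*k**4 + 24*k**3 + 29*k**2 + 20*k + 6)).
Verify: -20*k**4 - 48*k**3 - 58*k**2 - 40*k - 12 matches t_k.
Telescope: S(n) = s_(n+1) − s_(2) = -4*n**5 - 22*n**4 - 50*n**3 - 61*n**2 - 41*n - 12 − (-190) = -4*n**5 - 22*n**4 - 50*n**3 - 61*n**2 - 41*n + 178.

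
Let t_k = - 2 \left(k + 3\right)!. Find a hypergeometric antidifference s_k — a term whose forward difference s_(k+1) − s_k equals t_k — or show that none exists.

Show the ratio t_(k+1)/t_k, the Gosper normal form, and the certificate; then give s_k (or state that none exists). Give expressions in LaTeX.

no hypergeometric antidifference exists

Ratio r(k) = k + 4.
Factor: A=k + 4; B=1; C=1.
Need (k + 4)·f(k+1) − (1)·f(k) = 1.
deg f ≤ -1 (via 1,0,0).
d = -1 < 0 ⇒ no nonzero polynomial f; not summable.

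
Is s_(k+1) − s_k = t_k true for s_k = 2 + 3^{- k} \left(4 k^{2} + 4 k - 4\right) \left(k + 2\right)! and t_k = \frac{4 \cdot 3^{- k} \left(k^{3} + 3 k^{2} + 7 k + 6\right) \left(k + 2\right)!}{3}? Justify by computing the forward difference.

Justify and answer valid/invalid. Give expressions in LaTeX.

s_(k+1) = 3**(-k - 1)*(4*k + 4*(k + 1)**2)*factorial(k + 3) + 2
s_(k+1) − s_k = 4*(k**3 + 3*k**2 + 7*k + 6)*factorial(k + 2)/(3*3**k)
(s_(k+1) − s_k) − t_k = 0

Valid: the claim telescopes to t_k.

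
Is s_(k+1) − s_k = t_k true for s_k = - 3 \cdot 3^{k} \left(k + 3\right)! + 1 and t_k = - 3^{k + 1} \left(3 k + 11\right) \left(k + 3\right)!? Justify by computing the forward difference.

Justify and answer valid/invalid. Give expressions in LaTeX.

s_(k+1) = -3*3**(k + 1)*factorial(k + 4) + 1
s_(k+1) − s_k = -3**(k + 1)*(3*k + 11)*factorial(k + 3)
(s_(k+1) − s_k) − t_k = 0

valid (s_(k+1) − s_k reduces to t_k)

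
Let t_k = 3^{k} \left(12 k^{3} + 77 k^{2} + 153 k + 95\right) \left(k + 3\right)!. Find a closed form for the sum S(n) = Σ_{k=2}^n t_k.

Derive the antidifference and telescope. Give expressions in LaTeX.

S(n) = 12 \cdot 3^{n} n^{2} \left(n + 4\right)! + 33 \cdot 3^{n} n \left(n + 4\right)! + 24 \cdot 3^{n} \left(n + 4\right)! - 24840

t_(k+1)/t_k = 3*(12*k**4 + 161*k**3 + 795*k**2 + 1709*k + 1348)/(12*k**3 + 77*k**2 + 153*k + 95).
So A=3*k + 12 and B=1, with C=k**3 + 77*k**2/12 + 51*k/4 + 95/12.
f must satisfy (3*k + 12)·f(k+1) − (1)·f(k) = k**3 + 77*k**2/12 + 51*k/4 + 95/12.
deg f ≤ 2 (via 1,0,3).
Solving with deg f ≤ 2: f(k) = (4*k**2 + 3*k + 1)/12.
Get s_k = R·t_k = 3**k*(4*k**2 + 3*k + 1)*factorial(k + 3) with R(k) = B(k−1)f(k)/C(k) = (4*k**2 + 3*k + 1)/(12*k**3 + 77*k**2 + 153*k + 95).
s_(k+1) − s_k = 3**k*(12*k**3 + 77*k**2 + 153*k + 95)*factorial(k + 3) = t_k.
s_(n+1) = 3**(n + 1)*(4*n**2 + 11*n + 8)*factorial(n + 4) and s_(2) = 24840, so S(n) = 12*3**n*n**2*factorial(n + 4) + 33*3**n*n*factorial(n + 4) + 24*3**n*factorial(n + 4) - 24840.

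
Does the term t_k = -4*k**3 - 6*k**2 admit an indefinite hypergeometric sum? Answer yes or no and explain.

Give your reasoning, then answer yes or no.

Yes. s_k = k*(-k**3 + 2*k - 1).

r(k) = (k + 1)**2*(2*k + 5)/(k**2*(2*k + 3)) after simplifying.
Gosper form: A/B · C(k+1)/C(k) with A=1, B=1, C=k**3 + 3*k**2/2.
Need (1)·f(k+1) − (1)·f(k) = k**3 + 3*k**2/2.
Degrees (0,0,3) ⇒ d ≤ 4.
Match coefficients ⇒ f(k) = k*(k - 1)*(k**2 + k - 1)/4.
Get s_k = R·t_k = k*(-k**3 + 2*k - 1) with R(k) = B(k−1)f(k)/C(k) = (k - 1)*(k**2 + k - 1)/(2*k*(2*k + 3)).
Verify: k**2*(-4*k - 6) matches t_k.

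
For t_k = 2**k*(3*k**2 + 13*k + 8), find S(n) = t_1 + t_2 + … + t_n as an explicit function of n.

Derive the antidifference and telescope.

Ratio r(k) = 2*(3*k**2 + 19*k + 24)/(3*k**2 + 13*k + 8).
Normal form (A,B,C) = (2, 1, k**2 + 13*k/3 + 8/3).
Need (2)·f(k+1) − (1)·f(k) = k**2 + 13*k/3 + 8/3.
From deg A=0, deg B=0, deg C=2: d=2.
Solving with deg f ≤ 2: f(k) = k*(3*k + 1)/3.
Get s_k = R·t_k = 2**k*k*(3*k + 1) with R(k) = B(k−1)f(k)/C(k) = k*(3*k + 1)/(3*k**2 + 13*k + 8).
Check: Δs_k = 2**k*(3*k**2 + 13*k + 8). ✓
Telescope: S(n) = s_(n+1) − s_(1) = 2**(n + 1)*(3*n**2 + 7*n + 4) − (8) = 6*2**n*n**2 + 14*2**n*n + 8*2**n - 8.

S(n) = 6*2**n*n**2 + 14*2**n*n + 8*2**n - 8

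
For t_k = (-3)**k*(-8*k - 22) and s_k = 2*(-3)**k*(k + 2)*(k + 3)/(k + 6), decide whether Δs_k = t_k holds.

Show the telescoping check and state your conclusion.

s_(k+1) = 2*(-3)**(k + 1)*(k + 3)*(k + 4)/(k + 7)
s_(k+1) − s_k = (-3)**k*(-8*k**3 - 102*k**2 - 406*k - 516)/(k**2 + 13*k + 42)
(s_(k+1) − s_k) − t_k = 24*(-3)**k*(k**2 + 9*k + 17)/(k**2 + 13*k + 42)

Invalid: residual 24*(-3)**k*(k**2 + 9*k + 17)/(k**2 + 13*k + 42) ≠ 0.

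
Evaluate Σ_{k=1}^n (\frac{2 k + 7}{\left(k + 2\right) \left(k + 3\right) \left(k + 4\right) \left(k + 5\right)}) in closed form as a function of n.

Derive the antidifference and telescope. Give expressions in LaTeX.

S(n) = \frac{n \left(n + 8\right)}{15 \left(n^{2} + 8 n + 15\right)}

Compute t_(k+1)/t_k: get (k + 2)*(2*k + 9)/((k + 6)*(2*k + 7)).
Gosper form: A/B · C(k+1)/C(k) with A=k + 2, B=k + 6, C=k + 7/2.
Need (k + 2)·f(k+1) − (k + 5)·f(k) = k + 7/2.
deg f ≤ 3 (via 1,1,1).
Solve for f: f(k) = k*(k + 3)*(k + 6)/16 (degree 3 ≤ 3).
Certificate R = B(k−1)f/C = k*(k + 3)*(k + 5)*(k + 6)/(8*(2*k + 7)) gives s_k = k*(k + 6)/(8*(k**2 + 6*k + 8)).
Check: Δs_k = (2*k + 7)/(k**4 + 14*k**3 + 71*k**2 + 154*k + 120). ✓
Σ_(k=1)^n t_k = s_(n+1) − s_(1) = ((n**2 + 8*n + 7)/(8*(n**2 + 8*n + 15))) − (7/120), i.e. n*(n + 8)/(15*(n**2 + 8*n + 15)).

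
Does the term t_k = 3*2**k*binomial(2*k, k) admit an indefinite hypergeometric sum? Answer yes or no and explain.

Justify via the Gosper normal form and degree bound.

No — t_k has no hypergeometric antidifference.

Ratio r(k) = 4*(2*k + 1)/(k + 1).
Take A(k)=8*k + 4, B(k)=k + 1, C(k)=1.
Need (8*k + 4)·f(k+1) − (k)·f(k) = 1.
Bound: deg f ≤ -1.
deg f ≤ -1 is impossible — no certificate.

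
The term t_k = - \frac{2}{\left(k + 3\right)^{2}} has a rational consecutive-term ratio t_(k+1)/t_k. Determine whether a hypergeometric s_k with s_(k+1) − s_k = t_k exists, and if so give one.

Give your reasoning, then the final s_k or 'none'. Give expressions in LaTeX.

Step 1: r(k) = (k + 3)**2/(k + 4)**2.
So A=k**2 + 6*k + 9 and B=k**2 + 8*k + 16, with C=1.
Key eq: (k**2 + 6*k + 9)·f(k+1) = (k**2 + 6*k + 9)·f(k) + (1).
d = 0 from the (2,2,0) case.
f = c0 ⇒ A·f(k+1) − B(k−1)·f(k) − C = -1. The system {-1 = 0} is inconsistent; no antidifference.

none — t_k is not Gosper-summable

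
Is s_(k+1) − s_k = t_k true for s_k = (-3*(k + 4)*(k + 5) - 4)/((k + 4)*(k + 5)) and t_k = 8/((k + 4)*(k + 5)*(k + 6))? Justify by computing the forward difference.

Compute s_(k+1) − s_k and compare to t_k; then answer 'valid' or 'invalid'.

s_(k+1) = (-3*(k + 5)*(k + 6) - 4)/((k + 5)*(k + 6))
s_(k+1) − s_k = 8/(k**3 + 15*k**2 + 74*k + 120)
(s_(k+1) − s_k) − t_k = 0

valid (s_(k+1) − s_k reduces to t_k)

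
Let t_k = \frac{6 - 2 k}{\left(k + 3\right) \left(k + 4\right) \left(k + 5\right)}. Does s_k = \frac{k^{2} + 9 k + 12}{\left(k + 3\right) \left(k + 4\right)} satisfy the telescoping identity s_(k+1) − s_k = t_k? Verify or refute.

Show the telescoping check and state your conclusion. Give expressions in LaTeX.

valid (s_(k+1) − s_k reduces to t_k)

s_(k+1) = (9*k + (k + 1)**2 + 21)/((k + 4)*(k + 5))
s_(k+1) − s_k = 2*(3 - k)/(k**3 + 12*k**2 + 47*k + 60)
(s_(k+1) − s_k) − t_k = 0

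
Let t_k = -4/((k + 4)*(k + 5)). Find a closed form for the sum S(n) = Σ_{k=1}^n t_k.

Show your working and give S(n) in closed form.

t_(k+1)/t_k = (k + 4)/(k + 6).
Normal form (A,B,C) = (k + 4, k + 6, 1).
Key eq: (k + 4)·f(k+1) = (k + 5)·f(k) + (1).
Degrees (1,1,0) ⇒ d ≤ 1.
A polynomial solution: f(k) = k/4.
Get s_k = R·t_k = -k/(k + 4) with R(k) = B(k−1)f(k)/C(k) = k*(k + 5)/4.
Check: Δs_k = -4/(k**2 + 9*k + 20). ✓
Σ_(k=1)^n t_k = s_(n+1) − s_(1) = ((-n - 1)/(n + 5)) − (-1/5), i.e. -4*n/(5*n + 25).

S(n) = -4*n/(5*n + 25)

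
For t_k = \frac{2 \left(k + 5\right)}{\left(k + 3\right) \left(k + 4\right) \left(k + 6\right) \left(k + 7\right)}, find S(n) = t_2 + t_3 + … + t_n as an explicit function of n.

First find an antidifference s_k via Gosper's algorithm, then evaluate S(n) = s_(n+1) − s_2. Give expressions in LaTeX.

S(n) = \frac{n^{2} + 11 n - 12}{40 \left(n^{2} + 11 n + 28\right)}

The ratio is (k + 3)*(k + 6)**2/((k + 5)**2*(k + 8)).
Normal form (A,B,C) = (k + 3, k + 8, k**2 + 10*k + 25).
f must satisfy (k + 3)·f(k+1) − (k + 7)·f(k) = k**2 + 10*k + 25.
deg f ≤ 4 (via 1,1,2).
Solving with deg f ≤ 4: f(k) = k*(k + 4)*(k + 5)*(k + 9)/36.
Certificate R = B(k−1)f/C = k*(k + 4)*(k + 7)*(k + 9)/(36*(k + 5)) gives s_k = k*(k + 9)/(18*(k**2 + 9*k + 18)).
s_(k+1) − s_k = 2*(k + 5)/(k**4 + 20*k**3 + 145*k**2 + 450*k + 504) = t_k.
Telescope: S(n) = s_(n+1) − s_(2) = (n**2 + 11*n + 10)/(18*(n**2 + 11*n + 28)) − (11/360) = (n**2 + 11*n - 12)/(40*(n**2 + 11*n + 28)).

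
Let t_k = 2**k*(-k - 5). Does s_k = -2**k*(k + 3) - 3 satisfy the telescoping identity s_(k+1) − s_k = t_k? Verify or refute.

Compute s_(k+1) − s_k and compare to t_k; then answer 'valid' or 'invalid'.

Valid — Δs_k = t_k.

s_(k+1) = -2*2**k*(k + 4) - 3
s_(k+1) − s_k = 2**k*(-k - 5)
(s_(k+1) − s_k) − t_k = 0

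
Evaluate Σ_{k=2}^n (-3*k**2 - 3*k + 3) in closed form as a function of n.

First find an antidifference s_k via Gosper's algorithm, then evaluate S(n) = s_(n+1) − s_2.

S(n) = -n**3 - 3*n**2 + n + 3

Ratio r(k) = (k + (k + 1)**2)/(k**2 + k - 1).
A = 1, B = 1, C = k**2 + k - 1.
Set up (1)·f(k+1) − (1)·f(k) − (k**2 + k - 1) = 0.
Bound: deg f ≤ 3.
A polynomial solution: f(k) = k*(k - 2)*(k + 2)/3.
Then R = B(k−1)f/C = k*(k - 2)*(k + 2)/(3*(k**2 + k - 1)), so s_k = R(k)·t_k = k*(4 - k**2).
s_(k+1) − s_k = -3*k**2 - 3*k + 3 = t_k.
Evaluate: s_(n+1) = -n**3 - 3*n**2 + n + 3; subtract s_(2) = 0 ⇒ S(n) = -n**3 - 3*n**2 + n + 3.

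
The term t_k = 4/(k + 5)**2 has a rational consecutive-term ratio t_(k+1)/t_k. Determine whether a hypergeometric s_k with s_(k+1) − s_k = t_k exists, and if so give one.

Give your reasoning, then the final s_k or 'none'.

none (Gosper's algorithm certifies no s_k)

Ratio r(k) = (k + 5)**2/(k + 6)**2.
So A=k**2 + 10*k + 25 and B=k**2 + 12*k + 36, with C=1.
Solve (k**2 + 10*k + 25)·f(k+1) − (k**2 + 10*k + 25)·f(k) = 1.
d = 0 from the (2,2,0) case.
Generic f = c0 gives residual -1; -1 = 0 cannot hold, so t_k is not Gosper-summable.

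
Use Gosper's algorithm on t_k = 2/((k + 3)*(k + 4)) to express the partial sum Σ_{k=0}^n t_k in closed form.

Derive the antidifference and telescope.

S(n) = 2*(n + 1)/(3*(n + 4))

The ratio is (k + 3)/(k + 5).
So A=k + 3 and B=k + 5, with C=1.
Need (k + 3)·f(k+1) − (k + 4)·f(k) = 1.
deg f ≤ 1 (via 1,1,0).
A polynomial solution: f(k) = k/3.
Certificate R = B(k−1)f/C = k*(k + 4)/3 gives s_k = 2*k/(3*(k + 3)).
s_(k+1) − s_k = 2/(k**2 + 7*k + 12) = t_k.
s_(n+1) = 2*(n + 1)/(3*(n + 4)) and s_(0) = 0, so S(n) = 2*(n + 1)/(3*(n + 4)).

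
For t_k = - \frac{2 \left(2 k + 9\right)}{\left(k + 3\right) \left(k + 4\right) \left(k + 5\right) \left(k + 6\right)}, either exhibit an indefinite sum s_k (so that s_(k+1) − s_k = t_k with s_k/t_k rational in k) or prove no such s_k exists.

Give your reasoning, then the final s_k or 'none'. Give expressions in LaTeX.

Step 1: r(k) = (k + 3)*(2*k + 11)/((k + 7)*(2*k + 9)).
Normal form (A,B,C) = (k + 3, k + 7, k + 9/2).
f must satisfy (k + 3)·f(k+1) − (k + 6)·f(k) = k + 9/2.
From deg A=1, deg B=1, deg C=1: d=3.
Coefficient equations give f(k) = k*(k + 4)*(k + 8)/30.
So s_k = (B(k−1)f/C)·t_k = (k*(k + 4)*(k + 6)*(k + 8)/(15*(2*k + 9)))·t_k = 2*k*(-k - 8)/(15*(k**2 + 8*k + 15)).
Verify: 2*(-2*k - 9)/(k**4 + 18*k**3 + 119*k**2 + 342*k + 360) matches t_k.

s_k = \frac{2 k \left(- k - 8\right)}{15 \left(k^{2} + 8 k + 15\right)}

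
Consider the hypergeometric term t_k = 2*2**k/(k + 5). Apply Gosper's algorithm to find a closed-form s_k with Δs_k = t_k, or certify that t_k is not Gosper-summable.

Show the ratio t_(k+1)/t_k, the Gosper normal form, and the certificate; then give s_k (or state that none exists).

none — t_k is not Gosper-summable

The ratio is 2*(k + 5)/(k + 6).
A = 2*k + 10, B = k + 6, C = 1.
Set up (2*k + 10)·f(k+1) − (k + 5)·f(k) − (1) = 0.
d = -1 from the (1,1,0) case.
Bound -1 < 0, so the key equation has no polynomial solution.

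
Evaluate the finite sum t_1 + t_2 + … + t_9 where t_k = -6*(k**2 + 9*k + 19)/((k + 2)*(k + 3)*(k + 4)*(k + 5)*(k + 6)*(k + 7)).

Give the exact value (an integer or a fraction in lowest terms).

r(k) = (k + 2)*(9*k + (k + 1)**2 + 28)/((k + 8)*(k**2 + 9*k + 19)) after simplifying.
Gosper form: A/B · C(k+1)/C(k) with A=k + 2, B=k + 8, C=k**2 + 9*k + 19.
Key eq: (k + 2)·f(k+1) = (k + 7)·f(k) + (k**2 + 9*k + 19).
d = 5 from the (1,1,2) case.
Match coefficients ⇒ f(k) = k*(k + 3)*(k + 5)*(k**2 + 12*k + 44)/144.
Certificate R = B(k−1)f/C = k*(k + 3)*(k + 5)*(k + 7)*(k**2 + 12*k + 44)/(144*(k**2 + 9*k + 19)) gives s_k = k*(-k**2 - 12*k - 44)/(24*(k**3 + 12*k**2 + 44*k + 48)).
Check: Δs_k = 6*(-k**2 - 9*k - 19)/(k**6 + 27*k**5 + 295*k**4 + 1665*k**3 + 5104*k**2 + 8028*k + 5040). ✓
Evaluate s at k=10 and k=1: -55/1344 and -19/840; difference -41/2240.

Σ = -41/2240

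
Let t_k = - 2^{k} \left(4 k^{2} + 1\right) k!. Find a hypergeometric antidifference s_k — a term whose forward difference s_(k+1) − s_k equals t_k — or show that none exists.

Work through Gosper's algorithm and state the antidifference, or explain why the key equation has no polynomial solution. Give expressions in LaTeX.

s_k = - 2^{k} \left(2 k - 3\right) k!

Ratio r(k) = 2*(k + 1)*(4*(k + 1)**2 + 1)/(4*k**2 + 1).
Factor: A=2*k + 2; B=1; C=k**2 + 1/4.
Key eq: (2*k + 2)·f(k+1) = (1)·f(k) + (k**2 + 1/4).
Degrees (1,0,2) ⇒ d ≤ 1.
Match coefficients ⇒ f(k) = (2*k - 3)/4.
R(k) = B(k−1)·f(k)/C(k) = (2*k - 3)/(4*k**2 + 1); s_k = R·t_k = -2**k*(2*k - 3)*factorial(k).
Check: Δs_k = -2**k*(4*k**2 + 1)*factorial(k). ✓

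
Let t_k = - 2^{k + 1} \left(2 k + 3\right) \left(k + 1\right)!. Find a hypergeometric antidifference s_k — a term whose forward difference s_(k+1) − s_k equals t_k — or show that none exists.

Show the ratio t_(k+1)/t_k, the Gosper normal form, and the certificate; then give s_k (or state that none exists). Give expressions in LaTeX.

Ratio r(k) = 2*(k + 2)*(2*k + 5)/(2*k + 3).
So A=2*k + 4 and B=1, with C=k + 3/2.
Solve (2*k + 4)·f(k+1) − (1)·f(k) = k + 3/2.
Degrees (1,0,1) ⇒ d ≤ 0.
A polynomial solution: f(k) = 1/2.
R(k) = B(k−1)·f(k)/C(k) = 1/(2*k + 3); s_k = R·t_k = -2**(k + 1)*factorial(k + 1).
Check: Δs_k = -2**(k + 1)*(2*k + 3)*factorial(k + 1). ✓

s_k = - 2^{k + 1} \left(k + 1\right)!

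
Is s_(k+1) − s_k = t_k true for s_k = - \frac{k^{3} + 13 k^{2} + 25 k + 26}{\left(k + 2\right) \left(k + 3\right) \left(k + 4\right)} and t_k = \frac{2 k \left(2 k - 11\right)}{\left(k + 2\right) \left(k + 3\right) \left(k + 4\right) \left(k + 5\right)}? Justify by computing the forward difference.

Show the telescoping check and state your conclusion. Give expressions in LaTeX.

valid; difference matches t_k

s_(k+1) = (-25*k - (k + 1)**3 - 13*(k + 1)**2 - 51)/((k + 3)*(k + 4)*(k + 5))
s_(k+1) − s_k = 2*k*(2*k - 11)/(k**4 + 14*k**3 + 71*k**2 + 154*k + 120)
(s_(k+1) − s_k) − t_k = 0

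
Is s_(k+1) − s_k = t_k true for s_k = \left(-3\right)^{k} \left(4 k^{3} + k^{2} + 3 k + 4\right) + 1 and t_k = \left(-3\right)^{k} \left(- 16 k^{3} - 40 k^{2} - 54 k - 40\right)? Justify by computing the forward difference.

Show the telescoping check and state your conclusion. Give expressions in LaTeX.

valid (s_(k+1) − s_k reduces to t_k)

s_(k+1) = (-3)**(k + 1)*(3*k + 4*(k + 1)**3 + (k + 1)**2 + 7) + 1
s_(k+1) − s_k = (-3)**k*(-16*k**3 - 40*k**2 - 54*k - 40)
(s_(k+1) − s_k) − t_k = 0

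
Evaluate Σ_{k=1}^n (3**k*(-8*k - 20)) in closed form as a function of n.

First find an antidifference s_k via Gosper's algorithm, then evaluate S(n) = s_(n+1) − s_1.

The ratio is 3*(2*k + 7)/(2*k + 5).
Factor: A=3; B=1; C=k + 5/2.
Key eq: (3)·f(k+1) = (1)·f(k) + (k + 5/2).
deg f ≤ 1 (via 0,0,1).
Solve for f: f(k) = (k + 1)/2 (degree 1 ≤ 1).
Then R = B(k−1)f/C = (k + 1)/(2*k + 5), so s_k = R(k)·t_k = -4*3**k*(k + 1).
Check: Δs_k = 3**k*(-8*k - 20). ✓
Telescope: S(n) = s_(n+1) − s_(1) = 12*3**n*(-n - 2) − (-24) = -12*3**n*n - 24*3**n + 24.

S(n) = -12*3**n*n - 24*3**n + 24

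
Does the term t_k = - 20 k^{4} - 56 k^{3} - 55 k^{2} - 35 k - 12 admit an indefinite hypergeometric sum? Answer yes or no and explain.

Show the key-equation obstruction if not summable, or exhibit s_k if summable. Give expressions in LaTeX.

Compute t_(k+1)/t_k: get (20*k**4 + 136*k**3 + 343*k**2 + 393*k + 178)/(20*k**4 + 56*k**3 + 55*k**2 + 35*k + 12).
Factor: A=1; B=1; C=k**4 + 14*k**3/5 + 11*k**2/4 + 7*k/4 + 3/5.
Need (1)·f(k+1) − (1)·f(k) = k**4 + 14*k**3/5 + 11*k**2/4 + 7*k/4 + 3/5.
Bound: deg f ≤ 5.
Solving with deg f ≤ 5: f(k) = k*(2*k + 1)*(2*k**3 + k**2 - 2*k + 3)/20.
Then R = B(k−1)f/C = k*(2*k + 1)*(2*k**3 + k**2 - 2*k + 3)/(20*k**4 + 56*k**3 + 55*k**2 + 35*k + 12), so s_k = R(k)·t_k = k*(-4*k**4 - 4*k**3 + 3*k**2 - 4*k - 3).
Check: Δs_k = -20*k**4 - 56*k**3 - 55*k**2 - 35*k - 12. ✓

Yes. s_k = k \left(- 4 k^{4} - 4 k^{3} + 3 k^{2} - 4 k - 3\right).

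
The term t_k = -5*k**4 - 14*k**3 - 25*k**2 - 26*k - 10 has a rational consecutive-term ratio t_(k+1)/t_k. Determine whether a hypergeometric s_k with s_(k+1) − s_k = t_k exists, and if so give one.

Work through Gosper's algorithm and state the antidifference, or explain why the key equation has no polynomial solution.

s_k = k*(-k**4 - k**3 - 3*k**2 - 4*k - 1)

r(k) = (5*k**4 + 34*k**3 + 97*k**2 + 138*k + 80)/(5*k**4 + 14*k**3 + 25*k**2 + 26*k + 10) after simplifying.
Take A(k)=1, B(k)=1, C(k)=k**4 + 14*k**3/5 + 5*k**2 + 26*k/5 + 2.
Set up (1)·f(k+1) − (1)·f(k) − (k**4 + 14*k**3/5 + 5*k**2 + 26*k/5 + 2) = 0.
deg f ≤ 5 (via 0,0,4).
Match coefficients ⇒ f(k) = k*(k + 1)*(k**3 + 3*k + 1)/5.
Get s_k = R·t_k = k*(-k**4 - k**3 - 3*k**2 - 4*k - 1) with R(k) = B(k−1)f(k)/C(k) = k*(k**3 + 3*k + 1)/(5*k**3 + 9*k**2 + 16*k + 10).
Verify: -5*k**4 - 14*k**3 - 25*k**2 - 26*k - 10 matches t_k.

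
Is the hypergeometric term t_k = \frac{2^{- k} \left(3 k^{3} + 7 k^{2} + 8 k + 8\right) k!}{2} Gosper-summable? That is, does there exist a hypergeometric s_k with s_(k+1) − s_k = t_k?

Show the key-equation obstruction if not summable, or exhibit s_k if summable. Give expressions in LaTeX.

Yes. s_k = 2^{- k} \left(3 k^{2} + 4 k - 1\right) k!.

Compute t_(k+1)/t_k: get (3*k**4 + 19*k**3 + 47*k**2 + 57*k + 26)/(2*(3*k**3 + 7*k**2 + 8*k + 8)).
Normal form (A,B,C) = (k/2 + 1/2, 1, k**3 + 7*k**2/3 + 8*k/3 + 8/3).
Set up (k/2 + 1/2)·f(k+1) − (1)·f(k) − (k**3 + 7*k**2/3 + 8*k/3 + 8/3) = 0.
d = 2 from the (1,0,3) case.
Coefficient equations give f(k) = 2*(3*k**2 + 4*k - 1)/3.
Then R = B(k−1)f/C = 2*(3*k**2 + 4*k - 1)/(3*k**3 + 7*k**2 + 8*k + 8), so s_k = R(k)·t_k = (3*k**2 + 4*k - 1)*factorial(k)/2**k.
Δs = (3*k**3 + 7*k**2 + 8*k + 8)*factorial(k)/(2*2**k), as required.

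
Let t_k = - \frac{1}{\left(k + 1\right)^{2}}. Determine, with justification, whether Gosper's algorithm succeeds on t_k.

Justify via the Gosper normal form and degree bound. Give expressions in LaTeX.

No. Not Gosper-summable.

Ratio r(k) = (k + 1)**2/(k + 2)**2.
So A=k**2 + 2*k + 1 and B=k**2 + 4*k + 4, with C=1.
Set up (k**2 + 2*k + 1)·f(k+1) − (k**2 + 2*k + 1)·f(k) − (1) = 0.
Degrees (2,2,0) ⇒ d ≤ 0.
f = c0 ⇒ A·f(k+1) − B(k−1)·f(k) − C = -1. The system {-1 = 0} is inconsistent; no antidifference.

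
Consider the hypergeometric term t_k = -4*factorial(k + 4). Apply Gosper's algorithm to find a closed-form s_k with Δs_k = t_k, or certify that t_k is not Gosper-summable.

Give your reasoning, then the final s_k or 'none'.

not Gosper-summable; s_k does not exist

r(k) = k + 5 after simplifying.
Gosper form: A/B · C(k+1)/C(k) with A=k + 5, B=1, C=1.
Solve (k + 5)·f(k+1) − (1)·f(k) = 1.
Bound: deg f ≤ -1.
deg f ≤ -1 is impossible — no certificate.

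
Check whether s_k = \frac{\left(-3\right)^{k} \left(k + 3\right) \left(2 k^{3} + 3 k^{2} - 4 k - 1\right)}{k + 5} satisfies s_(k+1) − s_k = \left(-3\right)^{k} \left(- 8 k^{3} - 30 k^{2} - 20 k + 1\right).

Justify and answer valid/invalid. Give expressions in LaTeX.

s_(k+1) = 3*(-3)**k*k*(-2*k**3 - 17*k**2 - 44*k - 32)/(k + 6)
s_(k+1) − s_k = (-3)**k*(-8*k**5 - 102*k**4 - 446*k**3 - 773*k**2 - 399*k + 18)/(k**2 + 11*k + 30)
(s_(k+1) − s_k) − t_k = (-3)**k*(16*k**4 + 144*k**3 + 346*k**2 + 190*k - 12)/(k**2 + 11*k + 30)

Invalid: residual \frac{\left(-3\right)^{k} \left(16 k^{4} + 144 k^{3} + 346 k^{2} + 190 k - 12\right)}{k^{2} + 11 k + 30} ≠ 0.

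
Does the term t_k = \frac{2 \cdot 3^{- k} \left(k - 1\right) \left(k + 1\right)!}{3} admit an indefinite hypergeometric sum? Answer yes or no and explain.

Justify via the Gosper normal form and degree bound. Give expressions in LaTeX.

Ratio r(k) = k*(k + 2)/(3*(k - 1)).
Gosper form: A/B · C(k+1)/C(k) with A=k/3 + 2/3, B=1, C=k - 1.
Need (k/3 + 2/3)·f(k+1) − (1)·f(k) = k - 1.
deg f ≤ 0 (via 1,0,1).
Match coefficients ⇒ f(k) = 3.
So s_k = (B(k−1)f/C)·t_k = (3/(k - 1))·t_k = 2*factorial(k + 1)/3**k.
Verify: 2*(k - 1)*factorial(k + 1)/(3*3**k) matches t_k.

Yes. s_k = 2 \cdot 3^{- k} \left(k + 1\right)!.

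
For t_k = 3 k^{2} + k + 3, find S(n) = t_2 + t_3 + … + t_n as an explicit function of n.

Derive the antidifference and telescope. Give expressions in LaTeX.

S(n) = n^{3} + 2 n^{2} + 4 n - 7

r(k) = (k + 3*(k + 1)**2 + 4)/(3*k**2 + k + 3) after simplifying.
Gosper form: A/B · C(k+1)/C(k) with A=1, B=1, C=k**2 + k/3 + 1.
f must satisfy (1)·f(k+1) − (1)·f(k) = k**2 + k/3 + 1.
From deg A=0, deg B=0, deg C=2: d=3.
Coefficient equations give f(k) = k*(k**2 - k + 3)/3.
Certificate R = B(k−1)f/C = k*(k**2 - k + 3)/(3*k**2 + k + 3) gives s_k = k*(k**2 - k + 3).
Δs = 3*k**2 + k + 3, as required.
s_(n+1) = n**3 + 2*n**2 + 4*n + 3 and s_(2) = 10, so S(n) = n**3 + 2*n**2 + 4*n - 7.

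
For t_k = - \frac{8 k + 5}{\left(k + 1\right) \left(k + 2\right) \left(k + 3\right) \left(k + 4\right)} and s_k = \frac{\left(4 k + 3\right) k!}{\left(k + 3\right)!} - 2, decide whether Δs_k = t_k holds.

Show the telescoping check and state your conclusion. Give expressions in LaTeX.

s_(k+1) = -(2*k**3 + 18*k**2 + 48*k + 41)/((k + 2)*(k + 3)*(k + 4))
s_(k+1) − s_k = -(8*k + 5)/((k + 1)*(k + 2)*(k + 3)*(k + 4))
(s_(k+1) − s_k) − t_k = 0

valid (s_(k+1) − s_k reduces to t_k)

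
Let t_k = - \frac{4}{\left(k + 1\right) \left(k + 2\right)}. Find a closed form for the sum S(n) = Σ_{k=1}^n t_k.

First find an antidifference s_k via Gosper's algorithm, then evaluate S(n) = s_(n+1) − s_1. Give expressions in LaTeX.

r(k) = (k + 1)/(k + 3) after simplifying.
Gosper form: A/B · C(k+1)/C(k) with A=k + 1, B=k + 3, C=1.
Key eq: (k + 1)·f(k+1) = (k + 2)·f(k) + (1).
deg f ≤ 1 (via 1,1,0).
Coefficient equations give f(k) = k.
R(k) = B(k−1)·f(k)/C(k) = k*(k + 2); s_k = R·t_k = -4*k/(k + 1).
Check: Δs_k = -4/(k**2 + 3*k + 2). ✓
Telescope: S(n) = s_(n+1) − s_(1) = 4*(-n - 1)/(n + 2) − (-2) = -2*n/(n + 2).

S(n) = - \frac{2 n}{n + 2}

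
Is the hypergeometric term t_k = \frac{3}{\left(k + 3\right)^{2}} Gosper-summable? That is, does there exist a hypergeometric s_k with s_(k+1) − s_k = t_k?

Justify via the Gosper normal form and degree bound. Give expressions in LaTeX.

Compute t_(k+1)/t_k: get (k + 3)**2/(k + 4)**2.
Take A(k)=k**2 + 6*k + 9, B(k)=k**2 + 8*k + 16, C(k)=1.
Need (k**2 + 6*k + 9)·f(k+1) − (k**2 + 6*k + 9)·f(k) = 1.
d = 0 from the (2,2,0) case.
Put f(k) = c0: A·f(k+1) − B(k−1)·f(k) − C = -1; need -1 = 0 — inconsistent ⇒ no f, not summable.

No — the linear system for f has no solution.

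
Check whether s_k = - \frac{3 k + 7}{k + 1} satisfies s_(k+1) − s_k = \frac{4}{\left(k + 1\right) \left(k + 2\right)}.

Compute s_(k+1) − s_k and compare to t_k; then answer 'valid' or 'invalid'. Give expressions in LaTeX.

valid; difference matches t_k

s_(k+1) = (-3*k - 10)/(k + 2)
s_(k+1) − s_k = 4/(k**2 + 3*k + 2)
(s_(k+1) − s_k) − t_k = 0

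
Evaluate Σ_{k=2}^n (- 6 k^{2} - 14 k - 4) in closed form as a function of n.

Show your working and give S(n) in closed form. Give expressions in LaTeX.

S(n) = - 2 n^{3} - 10 n^{2} - 12 n + 24

The ratio is (3*k**2 + 13*k + 12)/(3*k**2 + 7*k + 2).
Gosper form: A/B · C(k+1)/C(k) with A=1, B=1, C=k**2 + 7*k/3 + 2/3.
Need (1)·f(k+1) − (1)·f(k) = k**2 + 7*k/3 + 2/3.
From deg A=0, deg B=0, deg C=2: d=3.
Solve for f: f(k) = k*(k**2 + 2*k - 1)/3 (degree 3 ≤ 3).
Get s_k = R·t_k = 2*k*(-k**2 - 2*k + 1) with R(k) = B(k−1)f(k)/C(k) = k*(k**2 + 2*k - 1)/((k + 2)*(3*k + 1)).
Verify: -6*k**2 - 14*k - 4 matches t_k.
Σ_(k=2)^n t_k = s_(n+1) − s_(2) = (-2*n**3 - 10*n**2 - 12*n - 4) − (-28), i.e. -2*n**3 - 10*n**2 - 12*n + 24.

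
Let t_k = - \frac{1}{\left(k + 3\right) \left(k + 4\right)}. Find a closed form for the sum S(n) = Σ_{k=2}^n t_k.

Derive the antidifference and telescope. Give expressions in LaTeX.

t_(k+1)/t_k = (k + 3)/(k + 5).
Gosper form: A/B · C(k+1)/C(k) with A=k + 3, B=k + 5, C=1.
Key eq: (k + 3)·f(k+1) = (k + 4)·f(k) + (1).
deg f ≤ 1 (via 1,1,0).
A polynomial solution: f(k) = k/3.
Then R = B(k−1)f/C = k*(k + 4)/3, so s_k = R(k)·t_k = -k/(3*k + 9).
Check: Δs_k = -1/(k**2 + 7*k + 12). ✓
s_(n+1) = (-n - 1)/(3*(n + 4)) and s_(2) = -2/15, so S(n) = (1 - n)/(5*(n + 4)).

S(n) = \frac{1 - n}{5 \left(n + 4\right)}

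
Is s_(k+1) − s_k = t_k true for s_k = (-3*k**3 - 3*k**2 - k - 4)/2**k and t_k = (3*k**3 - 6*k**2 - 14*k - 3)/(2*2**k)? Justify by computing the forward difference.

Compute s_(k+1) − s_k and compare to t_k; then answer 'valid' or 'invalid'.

s_(k+1) = (-3*k**3 - 12*k**2 - 16*k - 11)/(2*2**k)
s_(k+1) − s_k = (3*k**3 - 6*k**2 - 14*k - 3)/(2*2**k)
(s_(k+1) − s_k) − t_k = 0

Valid — Δs_k = t_k.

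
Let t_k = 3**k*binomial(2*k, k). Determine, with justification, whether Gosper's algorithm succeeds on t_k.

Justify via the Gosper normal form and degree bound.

Compute t_(k+1)/t_k: get 6*(2*k + 1)/(k + 1).
Factor: A=12*k + 6; B=k + 1; C=1.
f must satisfy (12*k + 6)·f(k+1) − (k)·f(k) = 1.
From deg A=1, deg B=1, deg C=0: d=-1.
deg f ≤ -1 is impossible — no certificate.

No. Not Gosper-summable.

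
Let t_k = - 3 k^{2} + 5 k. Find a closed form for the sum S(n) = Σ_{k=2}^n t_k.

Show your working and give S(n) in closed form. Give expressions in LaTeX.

S(n) = - n^{3} + n^{2} + 2 n - 2

Step 1: r(k) = (3*k**2 + k - 2)/(k*(3*k - 5)).
Take A(k)=1, B(k)=1, C(k)=k**2 - 5*k/3.
Solve (1)·f(k+1) − (1)·f(k) = k**2 - 5*k/3.
d = 3 from the (0,0,2) case.
A polynomial solution: f(k) = k*(k - 3)*(k - 1)/3.
R(k) = B(k−1)·f(k)/C(k) = (k - 3)*(k - 1)/(3*k - 5); s_k = R·t_k = k*(-k**2 + 4*k - 3).
Verify: k*(5 - 3*k) matches t_k.
Σ_(k=2)^n t_k = s_(n+1) − s_(2) = (n*(-n**2 + n + 2)) − (2), i.e. -n**3 + n**2 + 2*n - 2.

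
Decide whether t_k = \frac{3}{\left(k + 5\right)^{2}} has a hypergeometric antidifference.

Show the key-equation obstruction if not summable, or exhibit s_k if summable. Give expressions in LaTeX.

No — t_k has no hypergeometric antidifference.

Compute t_(k+1)/t_k: get (k + 5)**2/(k + 6)**2.
So A=k**2 + 10*k + 25 and B=k**2 + 12*k + 36, with C=1.
Need (k**2 + 10*k + 25)·f(k+1) − (k**2 + 10*k + 25)·f(k) = 1.
deg f ≤ 0 (via 2,2,0).
Generic f = c0 gives residual -1; -1 = 0 cannot hold, so t_k is not Gosper-summable.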